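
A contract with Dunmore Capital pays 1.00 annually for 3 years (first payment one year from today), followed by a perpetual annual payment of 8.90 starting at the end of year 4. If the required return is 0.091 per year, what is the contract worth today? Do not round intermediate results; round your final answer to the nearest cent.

PV of 3-year annuity: 1.00 × [1 − (1+0.091)^−3] / 0.091 = 2.52679
Perpetuity value at year 3: 8.90 / 0.091 = 97.80220
PV of perpetuity: 97.80220 / (1+0.091)^3 = 75.31377
Total PV = 2.52679 + 75.31377 = 77.84056

77.84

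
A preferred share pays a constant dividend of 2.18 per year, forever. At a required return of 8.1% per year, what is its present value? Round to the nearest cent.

Level perpetuity: PV = C / r = 2.18 / 0.081 = 26.91

26.91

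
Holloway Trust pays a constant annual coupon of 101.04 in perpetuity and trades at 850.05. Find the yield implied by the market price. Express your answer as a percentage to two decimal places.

11.89%

P = C/r ⇒ r = C/P = 101.04/850.05 = 0.118864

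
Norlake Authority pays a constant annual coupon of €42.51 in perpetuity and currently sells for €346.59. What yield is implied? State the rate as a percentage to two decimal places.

P = C/r ⇒ r = C/P = €42.51/€346.59 = 0.122652

12.27%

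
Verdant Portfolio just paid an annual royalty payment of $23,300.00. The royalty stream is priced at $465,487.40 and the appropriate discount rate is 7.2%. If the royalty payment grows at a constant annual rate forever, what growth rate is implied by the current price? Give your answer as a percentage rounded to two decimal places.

2.09%

P = D₀(1+g)/(r−g) ⇒ P(r−g) = D₀(1+g) ⇒ g(P+D₀) = P·r − D₀
g = (P·r − D₀)/(P + D₀) = ($465,487.40×0.072 − $23,300.00) / ($465,487.40 + $23,300.00) = 0.020899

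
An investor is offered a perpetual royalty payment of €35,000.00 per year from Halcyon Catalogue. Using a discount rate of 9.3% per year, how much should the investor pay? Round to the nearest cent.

€376344.09

Level perpetuity: PV = C / r = €35,000.00 / 0.093 = €376,344.09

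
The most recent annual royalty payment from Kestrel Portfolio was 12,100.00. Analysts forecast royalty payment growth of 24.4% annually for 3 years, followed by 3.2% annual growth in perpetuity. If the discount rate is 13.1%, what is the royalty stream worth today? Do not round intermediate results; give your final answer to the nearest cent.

211891.78

D_1 = 15052.40000
D_2 = 18725.18560
D_3 = 23294.13089
Terminal value at year 3: TV = D_3×(1+g_2)/(r−g_2) = 24039.54307/0.099 = 242823.66742
P_0 = D_1/(1+r)^1 + D_2/(1+r)^2 + D_3/(1+r)^3 + TV/(1+r)^3
    = 13308.93015 + 14638.64643 + 16101.21676 + 167842.98681 = 211891.78014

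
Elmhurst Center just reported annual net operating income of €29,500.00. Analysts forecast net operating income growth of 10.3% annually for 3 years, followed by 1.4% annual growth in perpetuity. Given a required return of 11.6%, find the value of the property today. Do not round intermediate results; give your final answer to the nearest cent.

€369589.26

D_1 = 32538.50000
D_2 = 35889.96550
D_3 = 39586.63195
Terminal value at year 3: TV = D_3×(1+g_2)/(r−g_2) = 40140.84479/0.102 = 393537.69406
P_0 = D_1/(1+r)^1 + D_2/(1+r)^2 + D_3/(1+r)^3 + TV/(1+r)^3
    = 29156.36201 + 28816.72697 + 28481.04825 + 283135.12669 = 369589.26391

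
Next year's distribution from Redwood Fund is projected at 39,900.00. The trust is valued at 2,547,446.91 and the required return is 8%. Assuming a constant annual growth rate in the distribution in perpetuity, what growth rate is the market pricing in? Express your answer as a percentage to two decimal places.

P = D₁/(r−g) ⇒ g = r − D₁/P = 0.08 − 39,900.00/2,547,446.91 = 0.064337

6.43%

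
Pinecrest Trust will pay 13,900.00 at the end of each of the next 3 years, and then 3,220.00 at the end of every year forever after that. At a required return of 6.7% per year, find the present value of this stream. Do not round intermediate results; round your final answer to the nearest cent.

PV of 3-year annuity: 13,900.00 × [1 − (1+0.067)^−3] / 0.067 = 36678.86032
Perpetuity value at year 3: 3,220.00 / 0.067 = 48059.70149
PV of perpetuity: 48059.70149 / (1+0.067)^3 = 39562.87198
Total PV = 36678.86032 + 39562.87198 = 76241.73230

76241.73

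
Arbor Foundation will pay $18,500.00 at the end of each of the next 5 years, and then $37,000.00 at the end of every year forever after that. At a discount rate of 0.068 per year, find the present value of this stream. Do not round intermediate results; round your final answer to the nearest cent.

PV of 5-year annuity: $18,500.00 × [1 − (1+0.068)^−5] / 0.068 = 76261.58956
Perpetuity value at year 5: $37,000.00 / 0.068 = 544117.64706
PV of perpetuity: 544117.64706 / (1+0.068)^5 = 391594.46795
Total PV = 76261.58956 + 391594.46795 = 467856.05750

$467856.06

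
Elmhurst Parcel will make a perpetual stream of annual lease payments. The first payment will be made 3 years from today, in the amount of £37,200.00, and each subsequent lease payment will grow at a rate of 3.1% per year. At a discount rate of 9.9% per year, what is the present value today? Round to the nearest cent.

Value at end of year 2: C₁ / (r − g) = £37,200.00 / (0.099 − 0.031) = £547,058.8235
Discount to today: PV = £547,058.8235 / (1 + 0.099)^2 = £547,058.8235 / 1.207801 = £452,937.88

£452937.88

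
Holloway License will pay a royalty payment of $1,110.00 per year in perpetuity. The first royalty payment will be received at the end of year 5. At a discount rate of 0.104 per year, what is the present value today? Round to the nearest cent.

Value at end of year 4: C / r = $1,110.00 / 0.104 = $10,673.0769
Discount to today: PV = $10,673.0769 / (1 + 0.104)^4 = $10,673.0769 / 1.485512 = $7,184.78

$7184.78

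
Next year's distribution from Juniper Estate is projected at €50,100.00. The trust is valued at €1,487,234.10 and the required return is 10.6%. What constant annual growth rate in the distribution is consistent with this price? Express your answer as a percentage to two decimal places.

7.23%

P = D₁/(r−g) ⇒ g = r − D₁/P = 0.106 − €50,100.00/€1,487,234.10 = 0.072313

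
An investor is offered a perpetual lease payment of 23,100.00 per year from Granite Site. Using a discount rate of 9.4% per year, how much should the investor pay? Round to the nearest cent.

Level perpetuity: PV = C / r = 23,100.00 / 0.094 = 245,744.68

245744.68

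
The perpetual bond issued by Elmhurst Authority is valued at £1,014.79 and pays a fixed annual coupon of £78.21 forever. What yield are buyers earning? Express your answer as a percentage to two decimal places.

7.71%

P = C/r ⇒ r = C/P = £78.21/£1,014.79 = 0.077070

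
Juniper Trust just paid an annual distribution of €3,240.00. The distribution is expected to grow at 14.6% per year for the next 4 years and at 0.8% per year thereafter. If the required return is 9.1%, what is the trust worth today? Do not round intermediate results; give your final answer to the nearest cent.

€62581.27

D_1 = 3713.04000
D_2 = 4255.14384
D_3 = 4876.39484
D_4 = 5588.34849
Terminal value at year 4: TV = D_4×(1+g_2)/(r−g_2) = 5633.05528/0.083 = 67868.13585
P_0 = D_1/(1+r)^1 + D_2/(1+r)^2 + D_3/(1+r)^3 + D_4/(1+r)^4 + TV/(1+r)^4
    = 3403.33639 + 3574.90697 + 3755.12684 + 3944.43204 + 47903.46387 = 62581.26611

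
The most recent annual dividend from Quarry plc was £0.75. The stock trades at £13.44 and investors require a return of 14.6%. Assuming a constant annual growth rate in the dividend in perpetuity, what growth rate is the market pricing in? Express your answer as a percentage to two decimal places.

P = D₀(1+g)/(r−g) ⇒ P(r−g) = D₀(1+g) ⇒ g(P+D₀) = P·r − D₀
g = (P·r − D₀)/(P + D₀) = (£13.44×0.146 − £0.75) / (£13.44 + £0.75) = 0.085429

8.54%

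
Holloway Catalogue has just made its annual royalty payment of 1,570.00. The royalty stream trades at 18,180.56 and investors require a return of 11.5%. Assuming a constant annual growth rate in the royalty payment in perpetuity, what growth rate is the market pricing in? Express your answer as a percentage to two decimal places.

2.64%

P = D₀(1+g)/(r−g) ⇒ P(r−g) = D₀(1+g) ⇒ g(P+D₀) = P·r − D₀
g = (P·r − D₀)/(P + D₀) = (18,180.56×0.115 − 1,570.00) / (18,180.56 + 1,570.00) = 0.026367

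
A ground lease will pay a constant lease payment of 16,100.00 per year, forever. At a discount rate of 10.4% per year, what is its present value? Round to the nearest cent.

154807.69

Level perpetuity: PV = C / r = 16,100.00 / 0.104 = 154,807.69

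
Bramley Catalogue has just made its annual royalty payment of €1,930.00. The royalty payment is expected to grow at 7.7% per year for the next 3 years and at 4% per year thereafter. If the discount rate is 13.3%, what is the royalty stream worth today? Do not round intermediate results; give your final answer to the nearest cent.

€23774.36

D_1 = 2078.61000
D_2 = 2238.66297
D_3 = 2411.04002
Terminal value at year 3: TV = D_3×(1+g_2)/(r−g_2) = 2507.48162/0.093 = 26962.16795
P_0 = D_1/(1+r)^1 + D_2/(1+r)^2 + D_3/(1+r)^3 + TV/(1+r)^3
    = 1834.60724 + 1743.92939 + 1657.73341 + 18538.09400 = 23774.36403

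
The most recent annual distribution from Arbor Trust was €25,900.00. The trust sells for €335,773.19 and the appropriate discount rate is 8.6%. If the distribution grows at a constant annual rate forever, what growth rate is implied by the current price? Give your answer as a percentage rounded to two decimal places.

0.82%

P = D₀(1+g)/(r−g) ⇒ P(r−g) = D₀(1+g) ⇒ g(P+D₀) = P·r − D₀
g = (P·r − D₀)/(P + D₀) = (€335,773.19×0.086 − €25,900.00) / (€335,773.19 + €25,900.00) = 0.008230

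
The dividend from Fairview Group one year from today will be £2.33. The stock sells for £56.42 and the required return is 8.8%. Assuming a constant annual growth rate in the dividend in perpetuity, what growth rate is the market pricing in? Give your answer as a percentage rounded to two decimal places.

4.67%

P = D₁/(r−g) ⇒ g = r − D₁/P = 0.088 − £2.33/£56.42 = 0.046703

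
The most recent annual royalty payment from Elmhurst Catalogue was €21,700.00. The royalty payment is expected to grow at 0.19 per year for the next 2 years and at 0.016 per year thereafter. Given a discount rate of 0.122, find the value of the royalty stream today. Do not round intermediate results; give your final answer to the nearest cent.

D_1 = 25823.00000
D_2 = 30729.37000
Terminal value at year 2: TV = D_2×(1+g_2)/(r−g_2) = 31221.03992/0.106 = 294538.11245
P_0 = D_1/(1+r)^1 + D_2/(1+r)^2 + TV/(1+r)^2
    = 23015.15152 + 24410.00918 + 233967.63519 = 281392.79588

€281392.80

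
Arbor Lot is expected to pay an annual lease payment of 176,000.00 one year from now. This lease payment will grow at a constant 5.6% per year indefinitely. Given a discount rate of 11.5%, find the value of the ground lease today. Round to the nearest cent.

Growing perpetuity: P = D₁ / (r − g) = 176,000.0000 / (0.115 − 0.056) = 2,983,050.85

2983050.85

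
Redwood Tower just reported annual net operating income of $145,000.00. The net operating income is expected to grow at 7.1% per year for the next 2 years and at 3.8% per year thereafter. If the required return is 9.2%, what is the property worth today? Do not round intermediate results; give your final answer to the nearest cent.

D_1 = 155295.00000
D_2 = 166320.94500
Terminal value at year 2: TV = D_2×(1+g_2)/(r−g_2) = 172641.14091/0.054 = 3197058.16500
P_0 = D_1/(1+r)^1 + D_2/(1+r)^2 + TV/(1+r)^2
    = 142211.53846 + 139476.70118 + 2681052.14497 = 2962740.38462

$2962740.38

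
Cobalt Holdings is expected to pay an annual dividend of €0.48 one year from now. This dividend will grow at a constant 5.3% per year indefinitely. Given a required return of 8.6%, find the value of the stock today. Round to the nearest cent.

€14.55

Growing perpetuity: P = D₁ / (r − g) = €0.4800 / (0.086 − 0.053) = €14.55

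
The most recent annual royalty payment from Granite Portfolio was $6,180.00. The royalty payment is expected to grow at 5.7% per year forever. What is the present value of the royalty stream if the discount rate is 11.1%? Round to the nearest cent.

$120967.78

D₁ = D₀ × (1 + g) = $6,180.00 × 1.057 = $6,532.2600
Growing perpetuity: P = D₁ / (r − g) = $6,532.2600 / (0.111 − 0.057) = $120,967.78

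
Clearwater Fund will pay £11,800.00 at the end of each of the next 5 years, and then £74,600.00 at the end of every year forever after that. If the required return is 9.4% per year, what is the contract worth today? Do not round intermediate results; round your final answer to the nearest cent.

£551861.21

PV of 5-year annuity: £11,800.00 × [1 − (1+0.094)^−5] / 0.094 = 45425.45424
Perpetuity value at year 5: £74,600.00 / 0.094 = 793617.02128
PV of perpetuity: 793617.02128 / (1+0.094)^5 = 506435.75973
Total PV = 45425.45424 + 506435.75973 = 551861.21397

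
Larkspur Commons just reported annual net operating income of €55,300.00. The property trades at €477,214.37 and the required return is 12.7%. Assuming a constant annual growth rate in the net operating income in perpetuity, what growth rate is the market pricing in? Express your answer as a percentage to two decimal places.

P = D₀(1+g)/(r−g) ⇒ P(r−g) = D₀(1+g) ⇒ g(P+D₀) = P·r − D₀
g = (P·r − D₀)/(P + D₀) = (€477,214.37×0.127 − €55,300.00) / (€477,214.37 + €55,300.00) = 0.009964

1.00%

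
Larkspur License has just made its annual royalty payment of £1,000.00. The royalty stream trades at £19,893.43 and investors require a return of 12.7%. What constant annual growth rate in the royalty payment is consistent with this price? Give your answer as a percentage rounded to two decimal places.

P = D₀(1+g)/(r−g) ⇒ P(r−g) = D₀(1+g) ⇒ g(P+D₀) = P·r − D₀
g = (P·r − D₀)/(P + D₀) = (£19,893.43×0.127 − £1,000.00) / (£19,893.43 + £1,000.00) = 0.073060

7.31%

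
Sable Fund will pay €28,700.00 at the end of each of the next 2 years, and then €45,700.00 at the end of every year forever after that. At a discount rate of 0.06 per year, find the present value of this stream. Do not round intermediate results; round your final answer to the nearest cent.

PV of 2-year annuity: €28,700.00 × [1 − (1+0.06)^−2] / 0.06 = 52618.36953
Perpetuity value at year 2: €45,700.00 / 0.06 = 761666.66667
PV of perpetuity: 761666.66667 / (1+0.06)^2 = 677880.62181
Total PV = 52618.36953 + 677880.62181 = 730498.99134

€730498.99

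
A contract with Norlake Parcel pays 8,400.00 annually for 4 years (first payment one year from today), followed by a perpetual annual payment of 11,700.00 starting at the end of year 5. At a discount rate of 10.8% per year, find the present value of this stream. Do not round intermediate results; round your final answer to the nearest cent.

98051.39

PV of 4-year annuity: 8,400.00 × [1 − (1+0.108)^−4] / 0.108 = 26172.21851
Perpetuity value at year 4: 11,700.00 / 0.108 = 108333.33333
PV of perpetuity: 108333.33333 / (1+0.108)^4 = 71879.17184
Total PV = 26172.21851 + 71879.17184 = 98051.39035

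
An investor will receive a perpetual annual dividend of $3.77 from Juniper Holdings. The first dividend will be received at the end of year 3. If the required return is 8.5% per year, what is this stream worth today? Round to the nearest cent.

Value at end of year 2: C / r = $3.77 / 0.085 = $44.3529
Discount to today: PV = $44.3529 / (1 + 0.085)^2 = $44.3529 / 1.177225 = $37.68

$37.68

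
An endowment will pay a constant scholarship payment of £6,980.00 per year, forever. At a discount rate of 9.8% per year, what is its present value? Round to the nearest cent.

Level perpetuity: PV = C / r = £6,980.00 / 0.098 = £71,224.49

£71224.49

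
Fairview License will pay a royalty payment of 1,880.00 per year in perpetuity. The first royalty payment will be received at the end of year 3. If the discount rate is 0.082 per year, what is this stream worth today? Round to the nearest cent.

19583.46

Value at end of year 2: C / r = 1,880.00 / 0.082 = 22,926.8293
Discount to today: PV = 22,926.8293 / (1 + 0.082)^2 = 22,926.8293 / 1.170724 = 19,583.46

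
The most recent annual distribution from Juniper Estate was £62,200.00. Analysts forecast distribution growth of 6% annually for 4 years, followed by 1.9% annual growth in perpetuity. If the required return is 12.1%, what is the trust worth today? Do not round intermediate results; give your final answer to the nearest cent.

D_1 = 65932.00000
D_2 = 69887.92000
D_3 = 74081.19520
D_4 = 78526.06691
Terminal value at year 4: TV = D_4×(1+g_2)/(r−g_2) = 80018.06218/0.102 = 784490.80572
P_0 = D_1/(1+r)^1 + D_2/(1+r)^2 + D_3/(1+r)^3 + D_4/(1+r)^4 + TV/(1+r)^4
    = 58815.34344 + 55614.86534 + 52588.54350 + 49726.90108 + 496781.49216 = 713527.14553

£713527.15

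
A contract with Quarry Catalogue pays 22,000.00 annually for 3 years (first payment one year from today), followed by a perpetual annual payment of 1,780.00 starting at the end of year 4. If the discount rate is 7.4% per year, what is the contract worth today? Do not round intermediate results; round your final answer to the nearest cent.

76732.30

PV of 3-year annuity: 22,000.00 × [1 − (1+0.074)^−3] / 0.074 = 57315.60199
Perpetuity value at year 3: 1,780.00 / 0.074 = 24054.05405
PV of perpetuity: 24054.05405 / (1+0.074)^3 = 19416.70080
Total PV = 57315.60199 + 19416.70080 = 76732.30279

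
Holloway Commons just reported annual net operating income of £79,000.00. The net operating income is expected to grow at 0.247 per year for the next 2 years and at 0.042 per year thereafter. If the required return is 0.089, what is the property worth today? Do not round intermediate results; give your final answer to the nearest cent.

£2490589.10

D_1 = 98513.00000
D_2 = 122845.71100
Terminal value at year 2: TV = D_2×(1+g_2)/(r−g_2) = 128005.23086/0.047 = 2723515.55026
P_0 = D_1/(1+r)^1 + D_2/(1+r)^2 + TV/(1+r)^2
    = 90461.89164 + 103586.75747 + 2296540.45274 = 2490589.10185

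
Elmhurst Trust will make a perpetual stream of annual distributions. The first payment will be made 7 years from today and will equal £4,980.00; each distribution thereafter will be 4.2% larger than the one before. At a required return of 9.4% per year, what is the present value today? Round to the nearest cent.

£55862.72

Value at end of year 6: C₁ / (r − g) = £4,980.00 / (0.094 − 0.042) = £95,769.2308
Discount to today: PV = £95,769.2308 / (1 + 0.094)^6 = £95,769.2308 / 1.714368 = £55,862.72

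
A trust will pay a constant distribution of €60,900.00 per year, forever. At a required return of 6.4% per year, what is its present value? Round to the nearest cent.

€951562.50

Level perpetuity: PV = C / r = €60,900.00 / 0.064 = €951,562.50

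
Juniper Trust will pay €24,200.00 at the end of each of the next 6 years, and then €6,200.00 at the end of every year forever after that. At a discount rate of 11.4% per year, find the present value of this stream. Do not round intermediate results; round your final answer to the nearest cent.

€129666.16

PV of 6-year annuity: €24,200.00 × [1 − (1+0.114)^−6] / 0.114 = 101210.03738
Perpetuity value at year 6: €6,200.00 / 0.114 = 54385.96491
PV of perpetuity: 54385.96491 / (1+0.114)^6 = 28456.12062
Total PV = 101210.03738 + 28456.12062 = 129666.15801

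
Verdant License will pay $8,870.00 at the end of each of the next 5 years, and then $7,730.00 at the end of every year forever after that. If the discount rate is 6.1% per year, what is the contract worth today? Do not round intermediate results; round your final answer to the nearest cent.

$131510.37

PV of 5-year annuity: $8,870.00 × [1 − (1+0.061)^−5] / 0.061 = 37262.24123
Perpetuity value at year 5: $7,730.00 / 0.061 = 126721.31148
PV of perpetuity: 126721.31148 / (1+0.061)^5 = 94248.12943
Total PV = 37262.24123 + 94248.12943 = 131510.37066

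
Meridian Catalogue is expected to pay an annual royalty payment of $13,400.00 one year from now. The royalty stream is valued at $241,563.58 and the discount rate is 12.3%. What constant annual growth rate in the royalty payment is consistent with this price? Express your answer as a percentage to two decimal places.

P = D₁/(r−g) ⇒ g = r − D₁/P = 0.123 − $13,400.00/$241,563.58 = 0.067528

6.75%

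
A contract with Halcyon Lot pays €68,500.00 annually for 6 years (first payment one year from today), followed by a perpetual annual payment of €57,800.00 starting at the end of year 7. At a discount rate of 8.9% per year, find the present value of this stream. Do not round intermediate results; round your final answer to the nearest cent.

PV of 6-year annuity: €68,500.00 × [1 − (1+0.089)^−6] / 0.089 = 308203.74528
Perpetuity value at year 6: €57,800.00 / 0.089 = 649438.20225
PV of perpetuity: 649438.20225 / (1+0.089)^6 = 389377.23178
Total PV = 308203.74528 + 389377.23178 = 697580.97706

€697580.98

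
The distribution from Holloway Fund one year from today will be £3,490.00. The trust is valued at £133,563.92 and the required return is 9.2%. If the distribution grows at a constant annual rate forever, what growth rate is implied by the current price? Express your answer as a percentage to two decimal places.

6.59%

P = D₁/(r−g) ⇒ g = r − D₁/P = 0.092 − £3,490.00/£133,563.92 = 0.065870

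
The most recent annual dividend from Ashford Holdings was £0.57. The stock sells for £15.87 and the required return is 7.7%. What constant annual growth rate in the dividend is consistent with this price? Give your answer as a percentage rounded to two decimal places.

P = D₀(1+g)/(r−g) ⇒ P(r−g) = D₀(1+g) ⇒ g(P+D₀) = P·r − D₀
g = (P·r − D₀)/(P + D₀) = (£15.87×0.077 − £0.57) / (£15.87 + £0.57) = 0.039659

3.97%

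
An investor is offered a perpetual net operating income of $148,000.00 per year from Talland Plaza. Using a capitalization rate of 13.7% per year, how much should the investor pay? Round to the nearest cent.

$1080291.97

Level perpetuity: PV = C / r = $148,000.00 / 0.137 = $1,080,291.97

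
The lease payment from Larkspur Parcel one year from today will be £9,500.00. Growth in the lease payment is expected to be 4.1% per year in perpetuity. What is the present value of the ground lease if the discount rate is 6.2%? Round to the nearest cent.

£452380.95

Growing perpetuity: P = D₁ / (r − g) = £9,500.0000 / (0.062 − 0.041) = £452,380.95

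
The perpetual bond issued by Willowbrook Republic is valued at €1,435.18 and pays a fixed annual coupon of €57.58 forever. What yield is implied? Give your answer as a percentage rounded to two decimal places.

4.01%

P = C/r ⇒ r = C/P = €57.58/€1,435.18 = 0.040120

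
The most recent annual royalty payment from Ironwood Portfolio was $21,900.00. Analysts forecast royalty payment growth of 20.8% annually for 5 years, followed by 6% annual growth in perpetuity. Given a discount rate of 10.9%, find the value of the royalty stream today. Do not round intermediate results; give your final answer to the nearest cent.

$869049.69

D_1 = 26455.20000
D_2 = 31957.88160
D_3 = 38605.12097
D_4 = 46634.98614
D_5 = 56335.06325
Terminal value at year 5: TV = D_5×(1+g_2)/(r−g_2) = 59715.16705/0.049 = 1218676.87850
P_0 = D_1/(1+r)^1 + D_2/(1+r)^2 + D_3/(1+r)^3 + D_4/(1+r)^4 + D_5/(1+r)^5 + TV/(1+r)^5
    = 23855.00451 + 25984.53151 + 28304.16056 + 30830.86200 + 33583.12110 + 726492.00748 = 869049.68716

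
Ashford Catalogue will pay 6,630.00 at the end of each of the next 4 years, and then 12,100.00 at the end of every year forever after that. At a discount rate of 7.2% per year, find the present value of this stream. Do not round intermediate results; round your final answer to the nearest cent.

149610.86

PV of 4-year annuity: 6,630.00 × [1 − (1+0.072)^−4] / 0.072 = 22356.18716
Perpetuity value at year 4: 12,100.00 / 0.072 = 168055.55556
PV of perpetuity: 168055.55556 / (1+0.072)^4 = 127254.67099
Total PV = 22356.18716 + 127254.67099 = 149610.85815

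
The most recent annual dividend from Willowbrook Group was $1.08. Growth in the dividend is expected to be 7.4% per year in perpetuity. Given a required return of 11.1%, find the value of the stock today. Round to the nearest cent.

$31.35

D₁ = D₀ × (1 + g) = $1.08 × 1.074 = $1.1599
Growing perpetuity: P = D₁ / (r − g) = $1.1599 / (0.111 − 0.074) = $31.35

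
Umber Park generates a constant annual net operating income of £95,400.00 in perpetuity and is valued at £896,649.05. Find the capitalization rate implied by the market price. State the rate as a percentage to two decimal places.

10.64%

P = C/r ⇒ r = C/P = £95,400.00/£896,649.05 = 0.106396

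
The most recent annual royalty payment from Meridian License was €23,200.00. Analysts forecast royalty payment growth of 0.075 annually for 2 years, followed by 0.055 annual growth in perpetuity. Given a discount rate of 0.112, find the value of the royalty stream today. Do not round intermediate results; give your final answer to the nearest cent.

D_1 = 24940.00000
D_2 = 26810.50000
Terminal value at year 2: TV = D_2×(1+g_2)/(r−g_2) = 28285.07750/0.057 = 496229.42982
P_0 = D_1/(1+r)^1 + D_2/(1+r)^2 + TV/(1+r)^2
    = 22428.05755 + 21681.80024 + 401303.49573 = 445413.35353

€445413.35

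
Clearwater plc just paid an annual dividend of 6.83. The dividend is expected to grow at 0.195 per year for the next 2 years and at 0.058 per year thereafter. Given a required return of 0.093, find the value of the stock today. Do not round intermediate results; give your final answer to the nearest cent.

262.43

D_1 = 8.16185
D_2 = 9.75341
Terminal value at year 2: TV = D_2×(1+g_2)/(r−g_2) = 10.31911/0.035 = 294.83167
P_0 = D_1/(1+r)^1 + D_2/(1+r)^2 + TV/(1+r)^2
    = 7.46738 + 8.16425 + 246.79355 = 262.42519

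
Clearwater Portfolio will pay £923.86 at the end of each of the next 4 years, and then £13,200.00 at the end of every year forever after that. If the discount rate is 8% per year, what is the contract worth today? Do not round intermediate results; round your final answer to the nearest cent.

£124339.87

PV of 4-year annuity: £923.86 × [1 − (1+0.08)^−4] / 0.08 = 3059.94150
Perpetuity value at year 4: £13,200.00 / 0.08 = 165000.00000
PV of perpetuity: 165000.00000 / (1+0.08)^4 = 121279.92571
Total PV = 3059.94150 + 121279.92571 = 124339.86721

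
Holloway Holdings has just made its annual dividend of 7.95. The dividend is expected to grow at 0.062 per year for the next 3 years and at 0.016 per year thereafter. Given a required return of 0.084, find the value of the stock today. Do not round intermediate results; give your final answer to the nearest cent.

134.59

D_1 = 8.44290
D_2 = 8.96636
D_3 = 9.52227
Terminal value at year 3: TV = D_3×(1+g_2)/(r−g_2) = 9.67463/0.068 = 142.27398
P_0 = D_1/(1+r)^1 + D_2/(1+r)^2 + D_3/(1+r)^3 + TV/(1+r)^3
    = 7.78865 + 7.63058 + 7.47572 + 111.69600 = 134.59095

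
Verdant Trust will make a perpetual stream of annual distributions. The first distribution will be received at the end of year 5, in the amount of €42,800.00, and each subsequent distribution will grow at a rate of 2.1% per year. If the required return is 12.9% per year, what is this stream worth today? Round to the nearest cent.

€243918.22

Value at end of year 4: C₁ / (r − g) = €42,800.00 / (0.129 − 0.021) = €396,296.2963
Discount to today: PV = €396,296.2963 / (1 + 0.129)^4 = €396,296.2963 / 1.624710 = €243,918.22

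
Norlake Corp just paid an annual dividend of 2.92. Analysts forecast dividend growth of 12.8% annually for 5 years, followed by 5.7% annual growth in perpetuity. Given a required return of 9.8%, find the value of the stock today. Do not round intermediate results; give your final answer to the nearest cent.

101.98

D_1 = 3.29376
D_2 = 3.71536
D_3 = 4.19093
D_4 = 4.72737
D_5 = 5.33247
Terminal value at year 5: TV = D_5×(1+g_2)/(r−g_2) = 5.63642/0.041 = 137.47366
P_0 = D_1/(1+r)^1 + D_2/(1+r)^2 + D_3/(1+r)^3 + D_4/(1+r)^4 + D_5/(1+r)^5 + TV/(1+r)^5
    = 2.99978 + 3.08174 + 3.16594 + 3.25244 + 3.34131 + 86.14058 = 101.98180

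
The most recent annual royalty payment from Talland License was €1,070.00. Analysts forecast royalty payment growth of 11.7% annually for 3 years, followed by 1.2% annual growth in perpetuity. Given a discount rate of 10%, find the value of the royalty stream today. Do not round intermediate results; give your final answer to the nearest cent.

€16194.61

D_1 = 1195.19000
D_2 = 1335.02723
D_3 = 1491.22542
Terminal value at year 3: TV = D_3×(1+g_2)/(r−g_2) = 1509.12012/0.088 = 17149.09228
P_0 = D_1/(1+r)^1 + D_2/(1+r)^2 + D_3/(1+r)^3 + TV/(1+r)^3
    = 1086.53636 + 1103.32829 + 1120.37973 + 12884.36685 = 16194.61123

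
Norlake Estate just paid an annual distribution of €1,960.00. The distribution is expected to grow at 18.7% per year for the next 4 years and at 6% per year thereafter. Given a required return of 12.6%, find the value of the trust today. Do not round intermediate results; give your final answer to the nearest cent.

€47835.63

D_1 = 2326.52000
D_2 = 2761.57924
D_3 = 3277.99456
D_4 = 3890.97954
Terminal value at year 4: TV = D_4×(1+g_2)/(r−g_2) = 4124.43831/0.066 = 62491.48959
P_0 = D_1/(1+r)^1 + D_2/(1+r)^2 + D_3/(1+r)^3 + D_4/(1+r)^4 + TV/(1+r)^4
    = 2066.18117 + 2178.11461 + 2296.11194 + 2420.50166 + 38874.72366 = 47835.63304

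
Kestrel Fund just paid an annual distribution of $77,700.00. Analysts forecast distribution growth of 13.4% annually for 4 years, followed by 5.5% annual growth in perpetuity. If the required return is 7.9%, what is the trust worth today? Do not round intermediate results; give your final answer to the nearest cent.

D_1 = 88111.80000
D_2 = 99918.78120
D_3 = 113307.89788
D_4 = 128491.15620
Terminal value at year 4: TV = D_4×(1+g_2)/(r−g_2) = 135558.16979/0.024 = 5648257.07449
P_0 = D_1/(1+r)^1 + D_2/(1+r)^2 + D_3/(1+r)^3 + D_4/(1+r)^4 + TV/(1+r)^4
    = 81660.61168 + 85823.10810 + 90197.77997 + 94795.44253 + 4167049.66107 = 4519526.60334

$4519526.60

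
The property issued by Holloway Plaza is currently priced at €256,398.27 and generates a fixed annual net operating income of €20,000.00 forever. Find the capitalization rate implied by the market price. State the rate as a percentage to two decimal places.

7.80%

P = C/r ⇒ r = C/P = €20,000.00/€256,398.27 = 0.078004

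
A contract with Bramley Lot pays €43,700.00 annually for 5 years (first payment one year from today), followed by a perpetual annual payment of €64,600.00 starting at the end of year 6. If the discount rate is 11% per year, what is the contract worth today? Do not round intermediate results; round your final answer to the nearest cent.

PV of 5-year annuity: €43,700.00 × [1 − (1+0.11)^−5] / 0.11 = 161510.69967
Perpetuity value at year 5: €64,600.00 / 0.11 = 587272.72727
PV of perpetuity: 587272.72727 / (1+0.11)^5 = 348517.77993
Total PV = 161510.69967 + 348517.77993 = 510028.47960

€510028.48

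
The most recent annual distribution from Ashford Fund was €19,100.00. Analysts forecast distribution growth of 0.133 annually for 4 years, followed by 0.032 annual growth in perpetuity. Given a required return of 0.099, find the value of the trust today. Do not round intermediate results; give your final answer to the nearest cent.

D_1 = 21640.30000
D_2 = 24518.45990
D_3 = 27779.41507
D_4 = 31474.07727
Terminal value at year 4: TV = D_4×(1+g_2)/(r−g_2) = 32481.24774/0.067 = 484794.74244
P_0 = D_1/(1+r)^1 + D_2/(1+r)^2 + D_3/(1+r)^3 + D_4/(1+r)^4 + TV/(1+r)^4
    = 19690.90082 + 20300.08246 + 20928.11049 + 21575.56796 + 332328.15127 = 414822.81301

€414822.81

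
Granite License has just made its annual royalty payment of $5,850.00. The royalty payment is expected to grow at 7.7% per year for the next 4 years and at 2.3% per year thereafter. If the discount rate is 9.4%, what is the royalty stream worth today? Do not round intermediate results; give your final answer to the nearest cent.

$101676.07

D_1 = 6300.45000
D_2 = 6785.58465
D_3 = 7308.07467
D_4 = 7870.79642
Terminal value at year 4: TV = D_4×(1+g_2)/(r−g_2) = 8051.82474/0.071 = 113405.98218
P_0 = D_1/(1+r)^1 + D_2/(1+r)^2 + D_3/(1+r)^3 + D_4/(1+r)^4 + TV/(1+r)^4
    = 5759.09506 + 5669.60273 + 5581.50104 + 5494.76839 + 79171.09949 = 101676.06672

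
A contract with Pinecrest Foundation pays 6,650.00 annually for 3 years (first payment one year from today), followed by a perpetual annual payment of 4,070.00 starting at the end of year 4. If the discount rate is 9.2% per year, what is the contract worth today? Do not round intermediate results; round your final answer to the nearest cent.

PV of 3-year annuity: 6,650.00 × [1 − (1+0.092)^−3] / 0.092 = 16773.28925
Perpetuity value at year 3: 4,070.00 / 0.092 = 44239.13043
PV of perpetuity: 44239.13043 / (1+0.092)^3 = 33973.37296
Total PV = 16773.28925 + 33973.37296 = 50746.66220

50746.66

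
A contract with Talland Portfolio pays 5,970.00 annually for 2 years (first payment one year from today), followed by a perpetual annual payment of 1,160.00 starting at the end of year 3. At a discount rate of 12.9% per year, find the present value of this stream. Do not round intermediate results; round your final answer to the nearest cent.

17026.27

PV of 2-year annuity: 5,970.00 × [1 − (1+0.129)^−2] / 0.129 = 9971.53708
Perpetuity value at year 2: 1,160.00 / 0.129 = 8992.24806
PV of perpetuity: 8992.24806 / (1+0.129)^2 = 7054.72997
Total PV = 9971.53708 + 7054.72997 = 17026.26705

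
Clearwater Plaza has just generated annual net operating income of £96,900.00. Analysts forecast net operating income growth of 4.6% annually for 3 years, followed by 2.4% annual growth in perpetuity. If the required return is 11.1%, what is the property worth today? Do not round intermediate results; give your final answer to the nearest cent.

£1209817.57

D_1 = 101357.40000
D_2 = 106019.84040
D_3 = 110896.75306
Terminal value at year 3: TV = D_3×(1+g_2)/(r−g_2) = 113558.27513/0.087 = 1305267.53025
P_0 = D_1/(1+r)^1 + D_2/(1+r)^2 + D_3/(1+r)^3 + TV/(1+r)^3
    = 91230.78308 + 85893.24851 + 80867.99095 + 951825.54866 = 1209817.57121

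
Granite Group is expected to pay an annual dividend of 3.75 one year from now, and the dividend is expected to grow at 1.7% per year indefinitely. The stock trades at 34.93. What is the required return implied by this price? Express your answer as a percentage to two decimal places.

12.44%

P = D₁/(r − g) ⇒ r = D₁/P + g = 3.7500/34.93 + 0.017 = 0.107358 + 0.017 = 0.124358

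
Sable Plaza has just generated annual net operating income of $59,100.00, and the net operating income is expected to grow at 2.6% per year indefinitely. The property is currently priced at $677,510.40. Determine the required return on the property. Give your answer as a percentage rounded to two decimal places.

D₁ = $59,100.00 × 1.026 = $60,636.6000
P = D₁/(r − g) ⇒ r = D₁/P + g = $60,636.6000/$677,510.40 + 0.026 = 0.089499 + 0.026 = 0.115499

11.55%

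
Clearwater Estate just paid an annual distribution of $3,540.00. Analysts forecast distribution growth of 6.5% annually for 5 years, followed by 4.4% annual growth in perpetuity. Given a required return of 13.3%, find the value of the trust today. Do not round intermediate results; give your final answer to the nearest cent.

D_1 = 3770.10000
D_2 = 4015.15650
D_3 = 4276.14167
D_4 = 4554.09088
D_5 = 4850.10679
Terminal value at year 5: TV = D_5×(1+g_2)/(r−g_2) = 5063.51149/0.089 = 56893.38750
P_0 = D_1/(1+r)^1 + D_2/(1+r)^2 + D_3/(1+r)^3 + D_4/(1+r)^4 + D_5/(1+r)^5 + TV/(1+r)^5
    = 3327.53751 + 3127.82652 + 2940.10172 + 2763.64371 + 2597.77631 + 30472.79174 = 45229.67751

$45229.68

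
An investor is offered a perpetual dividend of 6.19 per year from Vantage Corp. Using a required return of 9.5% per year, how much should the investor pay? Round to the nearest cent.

Level perpetuity: PV = C / r = 6.19 / 0.095 = 65.16

65.16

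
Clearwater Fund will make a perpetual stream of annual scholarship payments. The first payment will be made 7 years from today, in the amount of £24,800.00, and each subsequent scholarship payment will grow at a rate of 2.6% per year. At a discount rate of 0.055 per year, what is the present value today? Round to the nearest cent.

Value at end of year 6: C₁ / (r − g) = £24,800.00 / (0.055 − 0.026) = £855,172.4138
Discount to today: PV = £855,172.4138 / (1 + 0.055)^6 = £855,172.4138 / 1.378843 = £620,210.23

£620210.23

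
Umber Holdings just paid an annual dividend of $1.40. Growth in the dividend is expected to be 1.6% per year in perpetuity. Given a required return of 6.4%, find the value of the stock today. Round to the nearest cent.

$29.63

D₁ = D₀ × (1 + g) = $1.40 × 1.016 = $1.4224
Growing perpetuity: P = D₁ / (r − g) = $1.4224 / (0.064 − 0.016) = $29.63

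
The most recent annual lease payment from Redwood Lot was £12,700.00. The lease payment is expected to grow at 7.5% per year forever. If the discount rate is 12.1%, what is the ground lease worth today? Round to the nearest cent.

£296793.48

D₁ = D₀ × (1 + g) = £12,700.00 × 1.075 = £13,652.5000
Growing perpetuity: P = D₁ / (r − g) = £13,652.5000 / (0.121 − 0.075) = £296,793.48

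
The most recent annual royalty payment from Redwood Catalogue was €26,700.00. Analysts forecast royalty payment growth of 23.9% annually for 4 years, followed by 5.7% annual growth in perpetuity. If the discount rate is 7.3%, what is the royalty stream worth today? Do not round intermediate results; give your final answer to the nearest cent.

D_1 = 33081.30000
D_2 = 40987.73070
D_3 = 50783.79834
D_4 = 62921.12614
Terminal value at year 4: TV = D_4×(1+g_2)/(r−g_2) = 66507.63033/0.016 = 4156726.89562
P_0 = D_1/(1+r)^1 + D_2/(1+r)^2 + D_3/(1+r)^3 + D_4/(1+r)^4 + TV/(1+r)^4
    = 30830.66170 + 35600.36332 + 41107.96846 + 47467.63552 + 3135830.67174 = 3290837.30073

€3290837.30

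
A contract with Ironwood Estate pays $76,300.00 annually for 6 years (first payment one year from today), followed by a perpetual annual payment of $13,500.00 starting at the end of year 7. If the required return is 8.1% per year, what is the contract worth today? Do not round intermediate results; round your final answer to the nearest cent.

$456104.89

PV of 6-year annuity: $76,300.00 × [1 − (1+0.081)^−6] / 0.081 = 351658.22015
Perpetuity value at year 6: $13,500.00 / 0.081 = 166666.66667
PV of perpetuity: 166666.66667 / (1+0.081)^6 = 104446.66703
Total PV = 351658.22015 + 104446.66703 = 456104.88718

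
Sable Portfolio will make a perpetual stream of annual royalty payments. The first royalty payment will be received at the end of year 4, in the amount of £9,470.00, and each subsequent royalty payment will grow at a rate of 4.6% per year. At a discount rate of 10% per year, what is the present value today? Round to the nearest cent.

£131758.35

Value at end of year 3: C₁ / (r − g) = £9,470.00 / (0.1 − 0.046) = £175,370.3704
Discount to today: PV = £175,370.3704 / (1 + 0.1)^3 = £175,370.3704 / 1.331000 = £131,758.35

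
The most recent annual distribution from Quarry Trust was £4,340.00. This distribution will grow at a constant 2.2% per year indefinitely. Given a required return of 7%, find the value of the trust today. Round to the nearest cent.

£92405.83

D₁ = D₀ × (1 + g) = £4,340.00 × 1.022 = £4,435.4800
Growing perpetuity: P = D₁ / (r − g) = £4,435.4800 / (0.07 − 0.022) = £92,405.83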